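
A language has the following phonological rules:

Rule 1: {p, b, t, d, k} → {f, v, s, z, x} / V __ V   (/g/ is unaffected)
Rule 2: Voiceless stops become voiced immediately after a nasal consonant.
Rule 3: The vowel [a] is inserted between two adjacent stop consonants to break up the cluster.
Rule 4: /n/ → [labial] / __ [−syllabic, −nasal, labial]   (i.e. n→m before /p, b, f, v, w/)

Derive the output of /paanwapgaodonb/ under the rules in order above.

paamwapagaozomb

Rule 1 (intervocalic spirantization): /d/ is a stop between vowels /o/ and /o/, so it spirantizes to the fricative [z]. /paanwapgaodonb/ → paanwapgaozonb.
Rule 2 (post-nasal voicing): no segment meets the environment; /paanwapgaozonb/ is unchanged.
Rule 3 (stop-cluster a-epenthesis): /p/ and /g/ form a stop–stop cluster, so [a] is inserted between them. /paanwapgaozonb/ → paanwapagaozonb.
Rule 4 (nasal place assimilation): /n/ precedes the labial consonant /w/, so it assimilates in place to [m]. /n/ precedes the labial consonant /b/, so it assimilates in place to [m]. /paanwapagaozonb/ → paamwapagaozomb.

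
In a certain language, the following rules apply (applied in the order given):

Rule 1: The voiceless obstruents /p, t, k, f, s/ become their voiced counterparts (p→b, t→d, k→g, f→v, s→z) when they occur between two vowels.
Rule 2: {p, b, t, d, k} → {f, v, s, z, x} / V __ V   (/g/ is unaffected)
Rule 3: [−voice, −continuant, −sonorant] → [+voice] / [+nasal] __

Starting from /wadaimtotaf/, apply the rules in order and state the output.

wazaimdozaf

Rule 1 (intervocalic voicing): /t/ is a voiceless obstruent between vowels /o/ and /a/, so it voices to [d]. /wadaimtotaf/ → wadaimtodaf.
Rule 2 (intervocalic spirantization): /d/ is a stop between vowels /a/ and /a/, so it spirantizes to the fricative [z]. /d/ is a stop between vowels /o/ and /a/, so it spirantizes to the fricative [z]. /wadaimtodaf/ → wazaimtozaf.
Rule 3 (post-nasal voicing): /t/ is a voiceless stop immediately after the nasal /m/, so it voices to [d]. /wazaimtozaf/ → wazaimdozaf.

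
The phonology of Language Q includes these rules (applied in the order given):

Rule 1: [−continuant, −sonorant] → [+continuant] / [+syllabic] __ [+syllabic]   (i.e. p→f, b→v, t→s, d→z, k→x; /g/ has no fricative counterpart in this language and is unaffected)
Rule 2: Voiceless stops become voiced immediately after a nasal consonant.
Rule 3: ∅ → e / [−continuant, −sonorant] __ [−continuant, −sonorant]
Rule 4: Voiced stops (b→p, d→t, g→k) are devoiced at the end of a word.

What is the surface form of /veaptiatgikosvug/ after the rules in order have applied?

veapetiategixosvuk

Rule 1 (intervocalic spirantization): /k/ is a stop between vowels /i/ and /o/, so it spirantizes to the fricative [x]. /veaptiatgikosvug/ → veaptiatgixosvug.
Rule 2 (post-nasal voicing): no segment meets the environment; /veaptiatgixosvug/ is unchanged.
Rule 3 (stop-cluster e-epenthesis): /p/ and /t/ form a stop–stop cluster, so [e] is inserted between them. /t/ and /g/ form a stop–stop cluster, so [e] is inserted between them. /veaptiatgixosvug/ → veapetiategixosvug.
Rule 4 (final devoicing): /g/ is a voiced stop in word-final position, so it devoices to [k]. /veapetiategixosvug/ → veapetiategixosvuk.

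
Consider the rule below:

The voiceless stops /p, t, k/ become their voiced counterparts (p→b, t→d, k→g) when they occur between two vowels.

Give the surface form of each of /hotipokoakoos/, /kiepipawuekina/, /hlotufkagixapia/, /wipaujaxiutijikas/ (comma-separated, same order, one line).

/hotipokoakoos/: /t/ is a voiceless stop between vowels /o/ and /i/, so it voices to [d]. /p/ is a voiceless stop between vowels /i/ and /o/, so it voices to [b]. /k/ is a voiceless stop between vowels /o/ and /o/, so it voices to [g]. /k/ is a voiceless stop between vowels /a/ and /o/, so it voices to [g]. → [hodibogoagoos].
/kiepipawuekina/: /p/ is a voiceless stop between vowels /e/ and /i/, so it voices to [b]. /p/ is a voiceless stop between vowels /i/ and /a/, so it voices to [b]. /k/ is a voiceless stop between vowels /e/ and /i/, so it voices to [g]. → [kiebibawuegina].
/hlotufkagixapia/: /t/ is a voiceless stop between vowels /o/ and /u/, so it voices to [d]. /p/ is a voiceless stop between vowels /a/ and /i/, so it voices to [b]. → [hlodufkagixabia].
/wipaujaxiutijikas/: /p/ is a voiceless stop between vowels /i/ and /a/, so it voices to [b]. /t/ is a voiceless stop between vowels /u/ and /i/, so it voices to [d]. /k/ is a voiceless stop between vowels /i/ and /a/, so it voices to [g]. → [wibaujaxiudijigas].

hodibogoagoos, kiebibawuegina, hlodufkagixabia, wibaujaxiudijigas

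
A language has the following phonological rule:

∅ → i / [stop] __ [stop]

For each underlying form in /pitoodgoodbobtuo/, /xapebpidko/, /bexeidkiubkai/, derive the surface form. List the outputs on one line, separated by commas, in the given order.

/pitoodgoodbobtuo/: /d/ and /g/ form a stop–stop cluster, so [i] is inserted between them. /d/ and /b/ form a stop–stop cluster, so [i] is inserted between them. /b/ and /t/ form a stop–stop cluster, so [i] is inserted between them. → [pitoodigoodibobituo].
/xapebpidko/: /b/ and /p/ form a stop–stop cluster, so [i] is inserted between them. /d/ and /k/ form a stop–stop cluster, so [i] is inserted between them. → [xapebipidiko].
/bexeidkiubkai/: /d/ and /k/ form a stop–stop cluster, so [i] is inserted between them. /b/ and /k/ form a stop–stop cluster, so [i] is inserted between them. → [bexeidikiubikai].

pitoodigoodibobituo, xapebipidiko, bexeidikiubikai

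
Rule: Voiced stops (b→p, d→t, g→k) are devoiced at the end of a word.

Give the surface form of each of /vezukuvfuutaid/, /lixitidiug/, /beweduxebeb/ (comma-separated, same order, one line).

/vezukuvfuutaid/: /d/ is a voiced stop in word-final position, so it devoices to [t]. → [vezukuvfuutait].
/lixitidiug/: /g/ is a voiced stop in word-final position, so it devoices to [k]. → [lixitidiuk].
/beweduxebeb/: /b/ is a voiced stop in word-final position, so it devoices to [p]. → [beweduxebep].

vezukuvfuutait, lixitidiuk, beweduxebep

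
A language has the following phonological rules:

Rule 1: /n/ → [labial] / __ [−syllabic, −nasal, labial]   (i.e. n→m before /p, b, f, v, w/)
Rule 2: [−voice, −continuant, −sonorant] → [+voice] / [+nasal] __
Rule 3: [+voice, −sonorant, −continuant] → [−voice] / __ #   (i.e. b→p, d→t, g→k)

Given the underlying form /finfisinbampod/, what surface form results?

Rule 1 (nasal place assimilation): /n/ precedes the labial consonant /f/, so it assimilates in place to [m]. /n/ precedes the labial consonant /b/, so it assimilates in place to [m]. /finfisinbampod/ → fimfisimbampod.
Rule 2 (post-nasal voicing): /p/ is a voiceless stop immediately after the nasal /m/, so it voices to [b]. /fimfisimbampod/ → fimfisimbambod.
Rule 3 (final devoicing): /d/ is a voiced stop in word-final position, so it devoices to [t]. /fimfisimbambod/ → fimfisimbambot.

fimfisimbambot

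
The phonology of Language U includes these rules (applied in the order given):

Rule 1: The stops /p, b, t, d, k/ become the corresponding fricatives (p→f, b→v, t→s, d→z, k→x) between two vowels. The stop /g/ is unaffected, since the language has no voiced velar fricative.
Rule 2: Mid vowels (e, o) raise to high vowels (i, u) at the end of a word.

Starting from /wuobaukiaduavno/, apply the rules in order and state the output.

wuovauxiazuavnu

Rule 1 (intervocalic spirantization): /b/ is a stop between vowels /o/ and /a/, so it spirantizes to the fricative [v]. /k/ is a stop between vowels /u/ and /i/, so it spirantizes to the fricative [x]. /d/ is a stop between vowels /a/ and /u/, so it spirantizes to the fricative [z]. /wuobaukiaduavno/ → wuovauxiazuavno.
Rule 2 (final vowel raising): /o/ is a mid vowel in word-final position, so it raises to [u]. /wuovauxiazuavno/ → wuovauxiazuavnu.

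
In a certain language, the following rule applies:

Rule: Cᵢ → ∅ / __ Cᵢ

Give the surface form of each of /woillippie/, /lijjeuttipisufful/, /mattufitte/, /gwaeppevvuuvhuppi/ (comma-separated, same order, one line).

/woillippie/: /ll/ is a geminate; the first /l/ deletes. /pp/ is a geminate; the first /p/ deletes. → [woilipie].
/lijjeuttipisufful/: /jj/ is a geminate; the first /j/ deletes. /tt/ is a geminate; the first /t/ deletes. /ff/ is a geminate; the first /f/ deletes. → [lijeutipisuful].
/mattufitte/: /tt/ is a geminate; the first /t/ deletes. /tt/ is a geminate; the first /t/ deletes. → [matufite].
/gwaeppevvuuvhuppi/: /pp/ is a geminate; the first /p/ deletes. /vv/ is a geminate; the first /v/ deletes. /pp/ is a geminate; the first /p/ deletes. → [gwaepevuuvhupi].

woilipie, lijeutipisuful, matufite, gwaepevuuvhupi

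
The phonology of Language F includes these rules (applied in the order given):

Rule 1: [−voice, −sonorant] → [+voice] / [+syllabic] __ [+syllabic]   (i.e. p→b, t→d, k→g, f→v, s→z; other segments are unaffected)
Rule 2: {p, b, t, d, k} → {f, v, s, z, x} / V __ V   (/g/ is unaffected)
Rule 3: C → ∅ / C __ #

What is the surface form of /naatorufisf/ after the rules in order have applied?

naazoruvis

Rule 1 (intervocalic voicing): /t/ is a voiceless obstruent between vowels /a/ and /o/, so it voices to [d]. /f/ is a voiceless obstruent between vowels /u/ and /i/, so it voices to [v]. /naatorufisf/ → naadoruvisf.
Rule 2 (intervocalic spirantization): /d/ is a stop between vowels /a/ and /o/, so it spirantizes to the fricative [z]. /naadoruvisf/ → naazoruvisf.
Rule 3 (final cluster simplification): /f/ is the second consonant of a word-final cluster /sf/, so it deletes. /naazoruvisf/ → naazoruvis.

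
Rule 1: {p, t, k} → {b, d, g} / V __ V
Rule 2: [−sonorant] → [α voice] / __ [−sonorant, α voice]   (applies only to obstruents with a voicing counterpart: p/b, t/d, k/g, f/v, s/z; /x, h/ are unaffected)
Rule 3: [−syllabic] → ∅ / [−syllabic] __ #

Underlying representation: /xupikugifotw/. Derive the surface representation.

Rule 1 (intervocalic voicing): /p/ is a voiceless stop between vowels /u/ and /i/, so it voices to [b]. /k/ is a voiceless stop between vowels /i/ and /u/, so it voices to [g]. /xupikugifotw/ → xubigugifotw.
Rule 2 (regressive voicing assimilation): no segment meets the environment; /xubigugifotw/ is unchanged.
Rule 3 (final cluster simplification): /w/ is the second consonant of a word-final cluster /tw/, so it deletes. /xubigugifotw/ → xubigugifot.

xubigugifot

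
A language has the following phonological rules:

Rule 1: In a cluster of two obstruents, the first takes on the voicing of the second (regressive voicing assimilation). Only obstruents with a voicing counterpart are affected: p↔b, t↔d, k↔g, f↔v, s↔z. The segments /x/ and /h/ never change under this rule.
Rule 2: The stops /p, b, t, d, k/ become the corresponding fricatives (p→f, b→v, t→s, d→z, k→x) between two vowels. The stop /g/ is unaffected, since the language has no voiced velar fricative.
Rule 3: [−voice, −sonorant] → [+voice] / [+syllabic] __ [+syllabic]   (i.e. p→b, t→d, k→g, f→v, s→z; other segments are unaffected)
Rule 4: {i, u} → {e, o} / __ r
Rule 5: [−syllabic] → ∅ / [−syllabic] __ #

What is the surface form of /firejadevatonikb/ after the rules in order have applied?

Rule 1 (regressive voicing assimilation): /k/ precedes the voiced obstruent /b/, so it voices to [g] by assimilation. /firejadevatonikb/ → firejadevatonigb.
Rule 2 (intervocalic spirantization): /d/ is a stop between vowels /a/ and /e/, so it spirantizes to the fricative [z]. /t/ is a stop between vowels /a/ and /o/, so it spirantizes to the fricative [s]. /firejadevatonigb/ → firejazevasonigb.
Rule 3 (intervocalic voicing): /s/ is a voiceless obstruent between vowels /a/ and /o/, so it voices to [z]. /firejazevasonigb/ → firejazevazonigb.
Rule 4 (pre-rhotic lowering): /i/ is a high vowel immediately before /r/, so it lowers to [e]. /firejazevazonigb/ → ferejazevazonigb.
Rule 5 (final cluster simplification): /b/ is the second consonant of a word-final cluster /gb/, so it deletes. /ferejazevazonigb/ → ferejazevazonig.

ferejazevazonig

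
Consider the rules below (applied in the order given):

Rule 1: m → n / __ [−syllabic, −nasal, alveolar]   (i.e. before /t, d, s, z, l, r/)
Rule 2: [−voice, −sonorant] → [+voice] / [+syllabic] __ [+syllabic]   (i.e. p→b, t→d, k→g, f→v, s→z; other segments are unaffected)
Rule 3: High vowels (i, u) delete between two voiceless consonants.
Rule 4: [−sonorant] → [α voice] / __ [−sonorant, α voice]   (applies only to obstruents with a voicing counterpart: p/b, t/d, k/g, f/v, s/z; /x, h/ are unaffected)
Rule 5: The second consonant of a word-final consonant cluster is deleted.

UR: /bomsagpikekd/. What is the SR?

Rule 1 (nasal place assimilation): /m/ precedes the alveolar consonant /s/, so it assimilates in place to [n]. /bomsagpikekd/ → bonsagpikekd.
Rule 2 (intervocalic voicing): /k/ is a voiceless obstruent between vowels /i/ and /e/, so it voices to [g]. /bonsagpikekd/ → bonsagpigekd.
Rule 3 (high vowel syncope): no segment meets the environment; /bonsagpigekd/ is unchanged.
Rule 4 (regressive voicing assimilation): /g/ precedes the voiceless obstruent /p/, so it devoices to [k] by assimilation. /k/ precedes the voiced obstruent /d/, so it voices to [g] by assimilation. /bonsagpigekd/ → bonsakpigegd.
Rule 5 (final cluster simplification): /d/ is the second consonant of a word-final cluster /gd/, so it deletes. /bonsakpigegd/ → bonsakpigeg.

bonsakpigeg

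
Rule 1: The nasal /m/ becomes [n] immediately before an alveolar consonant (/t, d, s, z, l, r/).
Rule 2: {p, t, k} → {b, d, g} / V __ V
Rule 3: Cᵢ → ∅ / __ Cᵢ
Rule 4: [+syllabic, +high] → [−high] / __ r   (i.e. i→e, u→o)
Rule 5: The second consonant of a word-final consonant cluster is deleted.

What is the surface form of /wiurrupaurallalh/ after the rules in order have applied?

wiorubaoralal

Rule 1 (nasal place assimilation): no segment meets the environment; /wiurrupaurallalh/ is unchanged.
Rule 2 (intervocalic voicing): /p/ is a voiceless stop between vowels /u/ and /a/, so it voices to [b]. /wiurrupaurallalh/ → wiurrubaurallalh.
Rule 3 (degemination): /rr/ is a geminate; the first /r/ deletes. /ll/ is a geminate; the first /l/ deletes. /wiurrubaurallalh/ → wiurubauralalh.
Rule 4 (pre-rhotic lowering): /u/ is a high vowel immediately before /r/, so it lowers to [o]. /u/ is a high vowel immediately before /r/, so it lowers to [o]. /wiurubauralalh/ → wiorubaoralalh.
Rule 5 (final cluster simplification): /h/ is the second consonant of a word-final cluster /lh/, so it deletes. /wiorubaoralalh/ → wiorubaoralal.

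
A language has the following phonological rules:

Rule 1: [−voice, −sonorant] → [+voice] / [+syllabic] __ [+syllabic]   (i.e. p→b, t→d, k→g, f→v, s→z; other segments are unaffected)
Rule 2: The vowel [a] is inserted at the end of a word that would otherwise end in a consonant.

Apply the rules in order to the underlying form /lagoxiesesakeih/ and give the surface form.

Rule 1 (intervocalic voicing): /s/ is a voiceless obstruent between vowels /e/ and /e/, so it voices to [z]. /s/ is a voiceless obstruent between vowels /e/ and /a/, so it voices to [z]. /k/ is a voiceless obstruent between vowels /a/ and /e/, so it voices to [g]. /lagoxiesesakeih/ → lagoxiezezageih.
Rule 2 (final a-epenthesis): the form ends in the consonant /h/, so [a] is inserted word-finally. /lagoxiezezageih/ → lagoxiezezageiha.

lagoxiezezageiha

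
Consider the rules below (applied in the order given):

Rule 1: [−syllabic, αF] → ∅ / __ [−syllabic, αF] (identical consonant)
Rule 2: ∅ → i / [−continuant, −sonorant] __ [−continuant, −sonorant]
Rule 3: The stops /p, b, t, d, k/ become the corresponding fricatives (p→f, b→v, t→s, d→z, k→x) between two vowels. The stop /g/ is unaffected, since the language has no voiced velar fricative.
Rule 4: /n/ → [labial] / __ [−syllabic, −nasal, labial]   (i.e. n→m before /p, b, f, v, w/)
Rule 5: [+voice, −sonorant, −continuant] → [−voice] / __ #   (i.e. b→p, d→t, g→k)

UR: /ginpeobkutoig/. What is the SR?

gimpeovixusoik

Rule 1 (degemination): no segment meets the environment; /ginpeobkutoig/ is unchanged.
Rule 2 (stop-cluster i-epenthesis): /b/ and /k/ form a stop–stop cluster, so [i] is inserted between them. /ginpeobkutoig/ → ginpeobikutoig.
Rule 3 (intervocalic spirantization): /b/ is a stop between vowels /o/ and /i/, so it spirantizes to the fricative [v]. /k/ is a stop between vowels /i/ and /u/, so it spirantizes to the fricative [x]. /t/ is a stop between vowels /u/ and /o/, so it spirantizes to the fricative [s]. /ginpeobikutoig/ → ginpeovixusoig.
Rule 4 (nasal place assimilation): /n/ precedes the labial consonant /p/, so it assimilates in place to [m]. /ginpeovixusoig/ → gimpeovixusoig.
Rule 5 (final devoicing): /g/ is a voiced stop in word-final position, so it devoices to [k]. /gimpeovixusoig/ → gimpeovixusoik.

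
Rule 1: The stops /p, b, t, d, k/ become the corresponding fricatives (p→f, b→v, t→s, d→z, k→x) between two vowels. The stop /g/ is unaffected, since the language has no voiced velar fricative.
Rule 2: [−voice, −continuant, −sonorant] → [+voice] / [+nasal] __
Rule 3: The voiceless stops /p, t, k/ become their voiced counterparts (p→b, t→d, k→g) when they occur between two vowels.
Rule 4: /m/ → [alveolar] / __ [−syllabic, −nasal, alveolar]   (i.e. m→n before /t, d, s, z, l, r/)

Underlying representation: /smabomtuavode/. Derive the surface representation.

Rule 1 (intervocalic spirantization): /b/ is a stop between vowels /a/ and /o/, so it spirantizes to the fricative [v]. /d/ is a stop between vowels /o/ and /e/, so it spirantizes to the fricative [z]. /smabomtuavode/ → smavomtuavoze.
Rule 2 (post-nasal voicing): /t/ is a voiceless stop immediately after the nasal /m/, so it voices to [d]. /smavomtuavoze/ → smavomduavoze.
Rule 3 (intervocalic voicing): no segment meets the environment; /smavomduavoze/ is unchanged.
Rule 4 (nasal place assimilation): /m/ precedes the alveolar consonant /d/, so it assimilates in place to [n]. /smavomduavoze/ → smavonduavoze.

smavonduavoze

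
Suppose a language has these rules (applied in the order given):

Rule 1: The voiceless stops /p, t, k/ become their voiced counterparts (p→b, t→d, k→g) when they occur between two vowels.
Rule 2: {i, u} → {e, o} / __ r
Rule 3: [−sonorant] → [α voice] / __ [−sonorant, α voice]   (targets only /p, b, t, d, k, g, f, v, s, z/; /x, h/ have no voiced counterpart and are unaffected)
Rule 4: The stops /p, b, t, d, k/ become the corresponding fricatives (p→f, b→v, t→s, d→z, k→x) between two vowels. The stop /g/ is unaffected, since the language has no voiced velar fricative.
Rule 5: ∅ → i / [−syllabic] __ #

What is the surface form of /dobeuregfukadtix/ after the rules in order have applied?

Rule 1 (intervocalic voicing): /k/ is a voiceless stop between vowels /u/ and /a/, so it voices to [g]. /dobeuregfukadtix/ → dobeuregfugadtix.
Rule 2 (pre-rhotic lowering): /u/ is a high vowel immediately before /r/, so it lowers to [o]. /dobeuregfugadtix/ → dobeoregfugadtix.
Rule 3 (regressive voicing assimilation): /g/ precedes the voiceless obstruent /f/, so it devoices to [k] by assimilation. /d/ precedes the voiceless obstruent /t/, so it devoices to [t] by assimilation. /dobeoregfugadtix/ → dobeorekfugattix.
Rule 4 (intervocalic spirantization): /b/ is a stop between vowels /o/ and /e/, so it spirantizes to the fricative [v]. /dobeorekfugattix/ → doveorekfugattix.
Rule 5 (final i-epenthesis): the form ends in the consonant /x/, so [i] is inserted word-finally. /doveorekfugattix/ → doveorekfugattixi.

doveorekfugattixi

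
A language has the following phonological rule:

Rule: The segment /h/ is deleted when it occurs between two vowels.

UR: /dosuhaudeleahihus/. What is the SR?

/h/ occurs between vowels /u/ and /a/, so it deletes.
/h/ occurs between vowels /a/ and /i/, so it deletes.
/h/ occurs between vowels /i/ and /u/, so it deletes.
Surface form: [dosuaudeleaius].

dosuaudeleaius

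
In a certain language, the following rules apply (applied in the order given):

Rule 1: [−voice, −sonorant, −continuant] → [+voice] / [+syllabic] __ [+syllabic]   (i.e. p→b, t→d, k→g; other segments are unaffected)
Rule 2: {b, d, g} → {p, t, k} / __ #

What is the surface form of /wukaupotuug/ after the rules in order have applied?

wugauboduuk

Rule 1 (intervocalic voicing): /k/ is a voiceless stop between vowels /u/ and /a/, so it voices to [g]. /p/ is a voiceless stop between vowels /u/ and /o/, so it voices to [b]. /t/ is a voiceless stop between vowels /o/ and /u/, so it voices to [d]. /wukaupotuug/ → wugauboduug.
Rule 2 (final devoicing): /g/ is a voiced stop in word-final position, so it devoices to [k]. /wugauboduug/ → wugauboduuk.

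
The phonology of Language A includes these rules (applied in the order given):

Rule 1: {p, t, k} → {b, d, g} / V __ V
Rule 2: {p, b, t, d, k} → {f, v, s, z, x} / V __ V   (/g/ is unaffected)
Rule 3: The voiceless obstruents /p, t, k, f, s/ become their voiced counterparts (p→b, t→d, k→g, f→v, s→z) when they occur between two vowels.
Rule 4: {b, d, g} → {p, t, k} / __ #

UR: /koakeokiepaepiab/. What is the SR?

Rule 1 (intervocalic voicing): /k/ is a voiceless stop between vowels /a/ and /e/, so it voices to [g]. /k/ is a voiceless stop between vowels /o/ and /i/, so it voices to [g]. /p/ is a voiceless stop between vowels /e/ and /a/, so it voices to [b]. /p/ is a voiceless stop between vowels /e/ and /i/, so it voices to [b]. /koakeokiepaepiab/ → koageogiebaebiab.
Rule 2 (intervocalic spirantization): /b/ is a stop between vowels /e/ and /a/, so it spirantizes to the fricative [v]. /b/ is a stop between vowels /e/ and /i/, so it spirantizes to the fricative [v]. /koageogiebaebiab/ → koageogievaeviab.
Rule 3 (intervocalic voicing): no segment meets the environment; /koageogievaeviab/ is unchanged.
Rule 4 (final devoicing): /b/ is a voiced stop in word-final position, so it devoices to [p]. /koageogievaeviab/ → koageogievaeviap.

koageogievaeviap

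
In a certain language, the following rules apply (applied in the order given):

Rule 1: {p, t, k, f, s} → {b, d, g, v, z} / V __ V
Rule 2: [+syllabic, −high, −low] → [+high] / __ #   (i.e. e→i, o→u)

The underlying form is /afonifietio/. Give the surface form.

Rule 1 (intervocalic voicing): /f/ is a voiceless obstruent between vowels /a/ and /o/, so it voices to [v]. /f/ is a voiceless obstruent between vowels /i/ and /i/, so it voices to [v]. /t/ is a voiceless obstruent between vowels /e/ and /i/, so it voices to [d]. /afonifietio/ → avoniviedio.
Rule 2 (final vowel raising): /o/ is a mid vowel in word-final position, so it raises to [u]. /avoniviedio/ → avoniviediu.

avoniviediu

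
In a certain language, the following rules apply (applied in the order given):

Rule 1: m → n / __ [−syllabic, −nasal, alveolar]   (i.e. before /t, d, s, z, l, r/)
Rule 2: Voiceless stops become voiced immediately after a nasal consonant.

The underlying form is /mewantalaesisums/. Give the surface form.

Rule 1 (nasal place assimilation): /m/ precedes the alveolar consonant /s/, so it assimilates in place to [n]. /mewantalaesisums/ → mewantalaesisuns.
Rule 2 (post-nasal voicing): /t/ is a voiceless stop immediately after the nasal /n/, so it voices to [d]. /mewantalaesisuns/ → mewandalaesisuns.

mewandalaesisuns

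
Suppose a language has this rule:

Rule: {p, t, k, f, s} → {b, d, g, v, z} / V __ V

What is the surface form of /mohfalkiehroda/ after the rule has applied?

mohfalkiehroda

No segment of /mohfalkiehroda/ meets the structural description of the rule, so the form surfaces unchanged.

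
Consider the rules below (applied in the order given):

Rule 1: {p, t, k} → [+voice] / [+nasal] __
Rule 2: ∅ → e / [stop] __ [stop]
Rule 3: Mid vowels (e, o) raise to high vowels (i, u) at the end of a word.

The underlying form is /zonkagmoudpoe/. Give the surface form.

Rule 1 (post-nasal voicing): /k/ is a voiceless stop immediately after the nasal /n/, so it voices to [g]. /zonkagmoudpoe/ → zongagmoudpoe.
Rule 2 (stop-cluster e-epenthesis): /d/ and /p/ form a stop–stop cluster, so [e] is inserted between them. /zongagmoudpoe/ → zongagmoudepoe.
Rule 3 (final vowel raising): /e/ is a mid vowel in word-final position, so it raises to [i]. /zongagmoudepoe/ → zongagmoudepoi.

zongagmoudepoi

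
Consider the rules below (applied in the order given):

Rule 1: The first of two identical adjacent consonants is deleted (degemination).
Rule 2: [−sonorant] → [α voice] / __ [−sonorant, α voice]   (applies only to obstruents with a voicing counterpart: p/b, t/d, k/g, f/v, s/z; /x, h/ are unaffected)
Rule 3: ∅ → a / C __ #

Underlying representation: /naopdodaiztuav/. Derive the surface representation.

Rule 1 (degemination): no segment meets the environment; /naopdodaiztuav/ is unchanged.
Rule 2 (regressive voicing assimilation): /p/ precedes the voiced obstruent /d/, so it voices to [b] by assimilation. /z/ precedes the voiceless obstruent /t/, so it devoices to [s] by assimilation. /naopdodaiztuav/ → naobdodaistuav.
Rule 3 (final a-epenthesis): the form ends in the consonant /v/, so [a] is inserted word-finally. /naobdodaistuav/ → naobdodaistuava.

naobdodaistuava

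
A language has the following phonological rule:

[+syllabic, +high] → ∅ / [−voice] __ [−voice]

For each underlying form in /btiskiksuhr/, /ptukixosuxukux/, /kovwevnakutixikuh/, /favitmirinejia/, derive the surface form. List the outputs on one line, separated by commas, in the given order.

/btiskiksuhr/: /i/ is a high vowel flanked by voiceless consonants /t/ and /s/, so it deletes. /i/ is a high vowel flanked by voiceless consonants /k/ and /k/, so it deletes. /u/ is a high vowel flanked by voiceless consonants /s/ and /h/, so it deletes. → [btskkshr].
/ptukixosuxukux/: /u/ is a high vowel flanked by voiceless consonants /t/ and /k/, so it deletes. /i/ is a high vowel flanked by voiceless consonants /k/ and /x/, so it deletes. /u/ is a high vowel flanked by voiceless consonants /s/ and /x/, so it deletes. /u/ is a high vowel flanked by voiceless consonants /x/ and /k/, so it deletes. /u/ is a high vowel flanked by voiceless consonants /k/ and /x/, so it deletes. → [ptkxosxkx].
/kovwevnakutixikuh/: /u/ is a high vowel flanked by voiceless consonants /k/ and /t/, so it deletes. /i/ is a high vowel flanked by voiceless consonants /t/ and /x/, so it deletes. /i/ is a high vowel flanked by voiceless consonants /x/ and /k/, so it deletes. /u/ is a high vowel flanked by voiceless consonants /k/ and /h/, so it deletes. → [kovwevnaktxkh].
/favitmirinejia/: the rule's environment is not met; surfaces unchanged as [favitmirinejia].

btskkshr, ptkxosxkx, kovwevnaktxkh, favitmirinejia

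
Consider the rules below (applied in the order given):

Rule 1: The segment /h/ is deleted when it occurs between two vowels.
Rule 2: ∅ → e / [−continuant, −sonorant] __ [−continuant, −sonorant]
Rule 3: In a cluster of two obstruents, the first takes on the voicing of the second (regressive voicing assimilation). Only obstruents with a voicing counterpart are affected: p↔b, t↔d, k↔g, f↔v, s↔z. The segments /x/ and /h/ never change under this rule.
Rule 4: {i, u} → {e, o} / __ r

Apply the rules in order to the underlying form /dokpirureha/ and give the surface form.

Rule 1 (intervocalic h-deletion): /h/ occurs between vowels /e/ and /a/, so it deletes. /dokpirureha/ → dokpirurea.
Rule 2 (stop-cluster e-epenthesis): /k/ and /p/ form a stop–stop cluster, so [e] is inserted between them. /dokpirurea/ → dokepirurea.
Rule 3 (regressive voicing assimilation): no segment meets the environment; /dokepirurea/ is unchanged.
Rule 4 (pre-rhotic lowering): /i/ is a high vowel immediately before /r/, so it lowers to [e]. /u/ is a high vowel immediately before /r/, so it lowers to [o]. /dokepirurea/ → dokeperorea.

dokeperorea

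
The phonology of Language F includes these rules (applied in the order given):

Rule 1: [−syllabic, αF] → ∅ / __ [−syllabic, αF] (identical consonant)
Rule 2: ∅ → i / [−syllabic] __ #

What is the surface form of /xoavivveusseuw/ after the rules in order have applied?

Rule 1 (degemination): /vv/ is a geminate; the first /v/ deletes. /ss/ is a geminate; the first /s/ deletes. /xoavivveusseuw/ → xoaviveuseuw.
Rule 2 (final i-epenthesis): the form ends in the consonant /w/, so [i] is inserted word-finally. /xoaviveuseuw/ → xoaviveuseuwi.

xoaviveuseuwi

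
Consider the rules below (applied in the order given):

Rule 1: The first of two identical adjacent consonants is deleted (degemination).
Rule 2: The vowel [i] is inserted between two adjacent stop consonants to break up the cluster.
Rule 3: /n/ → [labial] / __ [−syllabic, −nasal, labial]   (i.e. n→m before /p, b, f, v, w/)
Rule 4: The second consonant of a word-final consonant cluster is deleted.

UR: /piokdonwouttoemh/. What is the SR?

Rule 1 (degemination): /tt/ is a geminate; the first /t/ deletes. /piokdonwouttoemh/ → piokdonwoutoemh.
Rule 2 (stop-cluster i-epenthesis): /k/ and /d/ form a stop–stop cluster, so [i] is inserted between them. /piokdonwoutoemh/ → piokidonwoutoemh.
Rule 3 (nasal place assimilation): /n/ precedes the labial consonant /w/, so it assimilates in place to [m]. /piokidonwoutoemh/ → piokidomwoutoemh.
Rule 4 (final cluster simplification): /h/ is the second consonant of a word-final cluster /mh/, so it deletes. /piokidomwoutoemh/ → piokidomwoutoem.

piokidomwoutoem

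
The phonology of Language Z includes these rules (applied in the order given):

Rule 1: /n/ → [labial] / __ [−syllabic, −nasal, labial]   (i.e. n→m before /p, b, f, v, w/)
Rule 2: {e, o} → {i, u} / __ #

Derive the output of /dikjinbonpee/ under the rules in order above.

dikjimbompei

Rule 1 (nasal place assimilation): /n/ precedes the labial consonant /b/, so it assimilates in place to [m]. /n/ precedes the labial consonant /p/, so it assimilates in place to [m]. /dikjinbonpee/ → dikjimbompee.
Rule 2 (final vowel raising): /e/ is a mid vowel in word-final position, so it raises to [i]. /dikjimbompee/ → dikjimbompei.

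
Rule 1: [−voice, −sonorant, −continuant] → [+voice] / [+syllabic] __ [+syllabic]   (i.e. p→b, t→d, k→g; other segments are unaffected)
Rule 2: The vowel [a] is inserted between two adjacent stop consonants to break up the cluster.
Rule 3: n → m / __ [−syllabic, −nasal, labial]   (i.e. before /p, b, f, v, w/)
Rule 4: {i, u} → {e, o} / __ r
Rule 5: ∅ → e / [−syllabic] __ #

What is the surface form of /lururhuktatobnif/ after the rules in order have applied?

lororhukatadobnife

Rule 1 (intervocalic voicing): /t/ is a voiceless stop between vowels /a/ and /o/, so it voices to [d]. /lururhuktatobnif/ → lururhuktadobnif.
Rule 2 (stop-cluster a-epenthesis): /k/ and /t/ form a stop–stop cluster, so [a] is inserted between them. /lururhuktadobnif/ → lururhukatadobnif.
Rule 3 (nasal place assimilation): no segment meets the environment; /lururhukatadobnif/ is unchanged.
Rule 4 (pre-rhotic lowering): /u/ is a high vowel immediately before /r/, so it lowers to [o]. /u/ is a high vowel immediately before /r/, so it lowers to [o]. /lururhukatadobnif/ → lororhukatadobnif.
Rule 5 (final e-epenthesis): the form ends in the consonant /f/, so [e] is inserted word-finally. /lororhukatadobnif/ → lororhukatadobnife.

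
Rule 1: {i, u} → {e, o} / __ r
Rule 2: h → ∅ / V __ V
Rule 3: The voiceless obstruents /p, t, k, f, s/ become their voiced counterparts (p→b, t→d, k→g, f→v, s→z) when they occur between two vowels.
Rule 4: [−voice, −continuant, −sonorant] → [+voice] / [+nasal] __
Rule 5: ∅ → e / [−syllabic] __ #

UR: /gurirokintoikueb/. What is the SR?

gorerogindoiguebe

Rule 1 (pre-rhotic lowering): /u/ is a high vowel immediately before /r/, so it lowers to [o]. /i/ is a high vowel immediately before /r/, so it lowers to [e]. /gurirokintoikueb/ → gorerokintoikueb.
Rule 2 (intervocalic h-deletion): no segment meets the environment; /gorerokintoikueb/ is unchanged.
Rule 3 (intervocalic voicing): /k/ is a voiceless obstruent between vowels /o/ and /i/, so it voices to [g]. /k/ is a voiceless obstruent between vowels /i/ and /u/, so it voices to [g]. /gorerokintoikueb/ → gorerogintoigueb.
Rule 4 (post-nasal voicing): /t/ is a voiceless stop immediately after the nasal /n/, so it voices to [d]. /gorerogintoigueb/ → gorerogindoigueb.
Rule 5 (final e-epenthesis): the form ends in the consonant /b/, so [e] is inserted word-finally. /gorerogindoigueb/ → gorerogindoiguebe.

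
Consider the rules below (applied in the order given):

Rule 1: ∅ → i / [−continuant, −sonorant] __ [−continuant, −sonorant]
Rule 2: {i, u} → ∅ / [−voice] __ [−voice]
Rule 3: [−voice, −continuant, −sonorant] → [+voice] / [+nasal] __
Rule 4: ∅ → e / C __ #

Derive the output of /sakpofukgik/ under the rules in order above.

Rule 1 (stop-cluster i-epenthesis): /k/ and /p/ form a stop–stop cluster, so [i] is inserted between them. /k/ and /g/ form a stop–stop cluster, so [i] is inserted between them. /sakpofukgik/ → sakipofukigik.
Rule 2 (high vowel syncope): /i/ is a high vowel flanked by voiceless consonants /k/ and /p/, so it deletes. /u/ is a high vowel flanked by voiceless consonants /f/ and /k/, so it deletes. /sakipofukigik/ → sakpofkigik.
Rule 3 (post-nasal voicing): no segment meets the environment; /sakpofkigik/ is unchanged.
Rule 4 (final e-epenthesis): the form ends in the consonant /k/, so [e] is inserted word-finally. /sakpofkigik/ → sakpofkigike.

sakpofkigike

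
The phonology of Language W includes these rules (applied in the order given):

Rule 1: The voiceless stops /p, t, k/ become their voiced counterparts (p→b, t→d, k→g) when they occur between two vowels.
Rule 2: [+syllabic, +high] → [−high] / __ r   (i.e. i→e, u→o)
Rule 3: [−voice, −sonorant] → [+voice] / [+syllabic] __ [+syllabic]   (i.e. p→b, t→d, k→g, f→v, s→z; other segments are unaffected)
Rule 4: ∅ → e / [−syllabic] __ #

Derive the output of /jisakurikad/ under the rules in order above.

Rule 1 (intervocalic voicing): /k/ is a voiceless stop between vowels /a/ and /u/, so it voices to [g]. /k/ is a voiceless stop between vowels /i/ and /a/, so it voices to [g]. /jisakurikad/ → jisagurigad.
Rule 2 (pre-rhotic lowering): /u/ is a high vowel immediately before /r/, so it lowers to [o]. /jisagurigad/ → jisagorigad.
Rule 3 (intervocalic voicing): /s/ is a voiceless obstruent between vowels /i/ and /a/, so it voices to [z]. /jisagorigad/ → jizagorigad.
Rule 4 (final e-epenthesis): the form ends in the consonant /d/, so [e] is inserted word-finally. /jizagorigad/ → jizagorigade.

jizagorigade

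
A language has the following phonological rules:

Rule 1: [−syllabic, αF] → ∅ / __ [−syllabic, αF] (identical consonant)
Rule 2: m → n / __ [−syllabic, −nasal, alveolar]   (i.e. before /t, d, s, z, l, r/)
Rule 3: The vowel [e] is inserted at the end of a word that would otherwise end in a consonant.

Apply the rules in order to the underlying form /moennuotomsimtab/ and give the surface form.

moenuotonsintabe

Rule 1 (degemination): /nn/ is a geminate; the first /n/ deletes. /moennuotomsimtab/ → moenuotomsimtab.
Rule 2 (nasal place assimilation): /m/ precedes the alveolar consonant /s/, so it assimilates in place to [n]. /m/ precedes the alveolar consonant /t/, so it assimilates in place to [n]. /moenuotomsimtab/ → moenuotonsintab.
Rule 3 (final e-epenthesis): the form ends in the consonant /b/, so [e] is inserted word-finally. /moenuotonsintab/ → moenuotonsintabe.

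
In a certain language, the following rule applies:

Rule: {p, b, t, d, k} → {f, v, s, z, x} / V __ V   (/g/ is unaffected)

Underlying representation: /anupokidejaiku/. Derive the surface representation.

anufoxizejaixu

/p/ is a stop between vowels /u/ and /o/, so it spirantizes to the fricative [f].
/k/ is a stop between vowels /o/ and /i/, so it spirantizes to the fricative [x].
/d/ is a stop between vowels /i/ and /e/, so it spirantizes to the fricative [z].
/k/ is a stop between vowels /i/ and /u/, so it spirantizes to the fricative [x].
Surface form: [anufoxizejaixu].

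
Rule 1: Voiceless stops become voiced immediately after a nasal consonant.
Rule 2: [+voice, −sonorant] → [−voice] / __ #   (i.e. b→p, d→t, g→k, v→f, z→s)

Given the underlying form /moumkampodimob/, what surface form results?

moumgambodimop

Rule 1 (post-nasal voicing): /k/ is a voiceless stop immediately after the nasal /m/, so it voices to [g]. /p/ is a voiceless stop immediately after the nasal /m/, so it voices to [b]. /moumkampodimob/ → moumgambodimob.
Rule 2 (final devoicing): /b/ is a voiced obstruent in word-final position, so it devoices to [p]. /moumgambodimob/ → moumgambodimop.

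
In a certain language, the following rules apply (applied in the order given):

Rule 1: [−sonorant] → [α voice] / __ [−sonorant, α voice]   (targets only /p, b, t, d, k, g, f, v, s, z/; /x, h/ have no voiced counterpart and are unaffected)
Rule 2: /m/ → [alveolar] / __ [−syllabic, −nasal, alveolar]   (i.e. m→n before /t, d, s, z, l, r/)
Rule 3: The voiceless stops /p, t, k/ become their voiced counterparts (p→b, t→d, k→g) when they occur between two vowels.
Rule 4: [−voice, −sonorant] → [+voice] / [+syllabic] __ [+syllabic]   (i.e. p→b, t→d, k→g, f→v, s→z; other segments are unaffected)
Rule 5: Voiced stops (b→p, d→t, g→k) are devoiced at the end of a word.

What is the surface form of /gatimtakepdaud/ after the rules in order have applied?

gadintagebdaut

Rule 1 (regressive voicing assimilation): /p/ precedes the voiced obstruent /d/, so it voices to [b] by assimilation. /gatimtakepdaud/ → gatimtakebdaud.
Rule 2 (nasal place assimilation): /m/ precedes the alveolar consonant /t/, so it assimilates in place to [n]. /gatimtakebdaud/ → gatintakebdaud.
Rule 3 (intervocalic voicing): /t/ is a voiceless stop between vowels /a/ and /i/, so it voices to [d]. /k/ is a voiceless stop between vowels /a/ and /e/, so it voices to [g]. /gatintakebdaud/ → gadintagebdaud.
Rule 4 (intervocalic voicing): no segment meets the environment; /gadintagebdaud/ is unchanged.
Rule 5 (final devoicing): /d/ is a voiced stop in word-final position, so it devoices to [t]. /gadintagebdaud/ → gadintagebdaut.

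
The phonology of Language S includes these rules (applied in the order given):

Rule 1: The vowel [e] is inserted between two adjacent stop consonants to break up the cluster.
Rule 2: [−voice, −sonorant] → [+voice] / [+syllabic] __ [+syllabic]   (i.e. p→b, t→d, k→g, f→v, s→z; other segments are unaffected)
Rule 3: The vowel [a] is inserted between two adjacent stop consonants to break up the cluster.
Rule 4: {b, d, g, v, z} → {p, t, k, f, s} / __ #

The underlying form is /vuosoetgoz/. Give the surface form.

Rule 1 (stop-cluster e-epenthesis): /t/ and /g/ form a stop–stop cluster, so [e] is inserted between them. /vuosoetgoz/ → vuosoetegoz.
Rule 2 (intervocalic voicing): /s/ is a voiceless obstruent between vowels /o/ and /o/, so it voices to [z]. /t/ is a voiceless obstruent between vowels /e/ and /e/, so it voices to [d]. /vuosoetegoz/ → vuozoedegoz.
Rule 3 (stop-cluster a-epenthesis): no segment meets the environment; /vuozoedegoz/ is unchanged.
Rule 4 (final devoicing): /z/ is a voiced obstruent in word-final position, so it devoices to [s]. /vuozoedegoz/ → vuozoedegos.

vuozoedegos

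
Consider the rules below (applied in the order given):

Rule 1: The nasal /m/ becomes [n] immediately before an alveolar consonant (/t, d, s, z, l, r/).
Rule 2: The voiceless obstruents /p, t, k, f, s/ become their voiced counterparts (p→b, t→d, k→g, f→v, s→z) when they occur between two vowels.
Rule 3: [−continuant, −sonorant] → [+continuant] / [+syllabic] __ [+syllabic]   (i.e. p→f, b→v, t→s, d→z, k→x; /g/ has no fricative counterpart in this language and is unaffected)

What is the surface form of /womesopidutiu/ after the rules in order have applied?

Rule 1 (nasal place assimilation): no segment meets the environment; /womesopidutiu/ is unchanged.
Rule 2 (intervocalic voicing): /s/ is a voiceless obstruent between vowels /e/ and /o/, so it voices to [z]. /p/ is a voiceless obstruent between vowels /o/ and /i/, so it voices to [b]. /t/ is a voiceless obstruent between vowels /u/ and /i/, so it voices to [d]. /womesopidutiu/ → womezobidudiu.
Rule 3 (intervocalic spirantization): /b/ is a stop between vowels /o/ and /i/, so it spirantizes to the fricative [v]. /d/ is a stop between vowels /i/ and /u/, so it spirantizes to the fricative [z]. /d/ is a stop between vowels /u/ and /i/, so it spirantizes to the fricative [z]. /womezobidudiu/ → womezovizuziu.

womezovizuziu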